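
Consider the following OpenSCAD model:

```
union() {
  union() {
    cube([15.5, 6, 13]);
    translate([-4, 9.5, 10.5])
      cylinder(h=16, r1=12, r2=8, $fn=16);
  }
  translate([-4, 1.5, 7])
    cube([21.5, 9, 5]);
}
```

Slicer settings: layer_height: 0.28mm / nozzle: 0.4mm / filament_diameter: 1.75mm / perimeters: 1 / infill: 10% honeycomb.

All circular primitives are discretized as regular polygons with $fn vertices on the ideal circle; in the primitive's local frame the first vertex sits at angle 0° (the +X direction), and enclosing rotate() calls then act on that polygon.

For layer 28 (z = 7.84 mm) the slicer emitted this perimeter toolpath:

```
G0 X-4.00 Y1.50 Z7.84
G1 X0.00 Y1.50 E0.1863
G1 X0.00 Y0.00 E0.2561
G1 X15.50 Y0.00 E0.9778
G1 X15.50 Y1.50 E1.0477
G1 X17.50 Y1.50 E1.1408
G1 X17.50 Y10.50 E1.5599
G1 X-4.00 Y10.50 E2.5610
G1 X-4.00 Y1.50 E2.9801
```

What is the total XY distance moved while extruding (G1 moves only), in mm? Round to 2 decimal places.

64.00 mm

Sum the Euclidean lengths of each G1 segment: total = 64.00 mm.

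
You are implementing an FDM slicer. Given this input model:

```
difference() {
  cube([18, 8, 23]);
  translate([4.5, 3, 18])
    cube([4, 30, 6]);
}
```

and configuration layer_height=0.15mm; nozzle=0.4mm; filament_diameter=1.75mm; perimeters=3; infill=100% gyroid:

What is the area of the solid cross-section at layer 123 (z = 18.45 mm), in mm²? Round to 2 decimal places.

124.00 mm²

At z = 18.45 mm: the 18×8 cube contributes its full rectangle (area 144.00 mm²); the 4×30 cube at (4.5, 3) contributes its full rectangle (area 120.00 mm²); Taking the first minus the rest: starting from the 18×8 cube (144.00 mm²), the 4×30 cube at (4.5, 3) partially overlaps it — only the 20.00 mm² overlap (of its 120.00 mm²) is removed, clipping the outline — area = 124.00 mm². Overall, the cross-section is a single solid region. Net area = 124.00 mm².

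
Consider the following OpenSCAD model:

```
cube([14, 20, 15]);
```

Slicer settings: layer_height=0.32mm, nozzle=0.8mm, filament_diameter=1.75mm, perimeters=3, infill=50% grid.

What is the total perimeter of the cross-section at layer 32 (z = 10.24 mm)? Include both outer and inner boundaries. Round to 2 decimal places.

68.00 mm

At z = 10.24 mm: the cube (footprint 14×20) is included at this height (perimeter 68.00 mm). Overall, the cross-section is a single solid region. Total boundary length (outer) = 68.00 mm.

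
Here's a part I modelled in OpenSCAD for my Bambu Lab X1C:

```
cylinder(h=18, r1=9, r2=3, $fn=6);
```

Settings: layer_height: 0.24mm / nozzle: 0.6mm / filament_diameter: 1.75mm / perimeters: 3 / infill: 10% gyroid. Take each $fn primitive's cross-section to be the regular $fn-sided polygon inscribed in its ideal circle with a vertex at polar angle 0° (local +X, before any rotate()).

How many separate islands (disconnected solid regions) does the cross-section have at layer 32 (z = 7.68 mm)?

At z = 7.68 mm: the cone (r1=9→r2=3) has section circumradius 6.440 here — a regular 6-gon. Overall, the cross-section is a single solid region. Island count = 1.

1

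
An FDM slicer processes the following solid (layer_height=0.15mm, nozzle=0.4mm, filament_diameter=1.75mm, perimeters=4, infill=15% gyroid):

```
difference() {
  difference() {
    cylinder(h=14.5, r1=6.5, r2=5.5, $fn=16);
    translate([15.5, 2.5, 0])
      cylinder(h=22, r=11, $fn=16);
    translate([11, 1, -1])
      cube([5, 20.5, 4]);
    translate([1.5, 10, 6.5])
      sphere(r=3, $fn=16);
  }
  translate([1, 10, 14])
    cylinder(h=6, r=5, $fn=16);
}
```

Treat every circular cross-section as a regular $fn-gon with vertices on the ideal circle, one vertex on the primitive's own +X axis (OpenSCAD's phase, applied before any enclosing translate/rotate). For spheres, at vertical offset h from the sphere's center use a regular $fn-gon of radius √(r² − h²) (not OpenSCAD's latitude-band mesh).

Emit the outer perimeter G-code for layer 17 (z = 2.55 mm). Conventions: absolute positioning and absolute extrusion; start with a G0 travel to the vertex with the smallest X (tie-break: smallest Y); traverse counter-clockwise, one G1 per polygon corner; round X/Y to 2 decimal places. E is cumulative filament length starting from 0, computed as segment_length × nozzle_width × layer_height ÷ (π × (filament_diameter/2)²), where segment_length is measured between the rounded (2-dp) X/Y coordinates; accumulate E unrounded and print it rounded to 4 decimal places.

G0 X-6.32 Y0.00 Z2.55
G1 X-5.84 Y-2.42 E0.0615
G1 X-4.47 Y-4.47 E0.1230
G1 X-2.42 Y-5.84 E0.1846
G1 X0.00 Y-6.32 E0.2461
G1 X2.42 Y-5.84 E0.3076
G1 X4.47 Y-4.47 E0.3691
G1 X5.83 Y-2.44 E0.4301
G1 X5.34 Y-1.71 E0.4520
G1 X4.50 Y2.50 E0.5591
G1 X4.80 Y3.99 E0.5970
G1 X4.47 Y4.47 E0.6116
G1 X2.42 Y5.84 E0.6731
G1 X0.00 Y6.32 E0.7346
G1 X-2.42 Y5.84 E0.7962
G1 X-4.47 Y4.47 E0.8577
G1 X-5.84 Y2.42 E0.9192
G1 X-6.32 Y0.00 E0.9807

At z = 2.55 mm: the cone (r1=6.5→r2=5.5) has section circumradius 6.324 here — a regular 16-gon; the r=11 cylinder at (15.5, 2.5) contributes a regular 16-gon of circumradius 11; the 5×20.5 cube at (11, 1) contributes its full rectangle; the sphere at (1.5, 10) does not reach this height (|z−center|=3.950 > r=3); Subtracting the remaining from the first: starting from the cone, the r=11 cylinder at (15.5, 2.5) partially overlaps it — only the 6.20 mm² overlap (of its 370.44 mm²) is removed, clipping the outline; the 5×20.5 cube at (11, 1) misses the remaining region (no effect) — 1 connected region; the cylinder at (1, 10) is absent (z outside [14, 20]); After the difference (first − rest): none of the subtracted shapes is present at this height, so that combined region is unchanged — 1 connected region. The outline is a single polygon with 17 vertices. Extrusion per mm of travel: 0.4 × 0.15 / (π × 0.875²) = 0.024945. Accumulating E over each segment gives final E = 0.9807.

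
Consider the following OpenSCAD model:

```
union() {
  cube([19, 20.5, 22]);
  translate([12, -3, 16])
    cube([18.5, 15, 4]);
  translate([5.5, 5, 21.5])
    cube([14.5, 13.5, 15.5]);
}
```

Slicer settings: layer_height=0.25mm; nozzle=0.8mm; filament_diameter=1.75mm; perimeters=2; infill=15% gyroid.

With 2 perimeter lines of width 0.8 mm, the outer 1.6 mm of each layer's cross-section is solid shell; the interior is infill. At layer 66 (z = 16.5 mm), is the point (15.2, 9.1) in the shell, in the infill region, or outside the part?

infill

At z = 16.5 mm: the cube is present — its section is the full 19×20.5 rectangle; the 18.5×15 cube at (12, -3) contributes its full rectangle; the cube at (5.5, 5) does not reach this height (z outside [21.5, 37]); Taking the union: the regions partially overlap (shared area 84.00 mm²), so overlapping operands fuse into one piece — 1 connected region. Overall, the cross-section is a single solid region. The nearest boundary edge runs (19.00, 20.50)→(19.00, 12.00); distance from the point to it = 4.78 mm. The point is inside the cross-section and 4.78 mm from the nearest boundary — more than the 1.6 mm shell width (2 × 0.8), so it's in the infill interior.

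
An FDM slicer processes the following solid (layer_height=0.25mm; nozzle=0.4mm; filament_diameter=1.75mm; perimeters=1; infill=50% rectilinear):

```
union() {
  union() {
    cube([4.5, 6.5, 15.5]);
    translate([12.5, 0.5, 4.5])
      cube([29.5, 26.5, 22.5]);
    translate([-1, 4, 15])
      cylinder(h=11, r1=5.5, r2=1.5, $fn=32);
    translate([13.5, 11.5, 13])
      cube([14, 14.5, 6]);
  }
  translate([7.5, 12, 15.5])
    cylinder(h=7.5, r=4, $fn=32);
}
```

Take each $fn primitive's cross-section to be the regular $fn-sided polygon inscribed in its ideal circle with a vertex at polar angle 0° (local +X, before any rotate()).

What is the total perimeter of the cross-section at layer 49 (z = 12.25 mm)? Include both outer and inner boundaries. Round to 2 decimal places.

At z = 12.25 mm: the cube is present — its section is the full 4.5×6.5 rectangle (perimeter 22.00 mm); the cube at (12.5, 0.5) (footprint 29.5×26.5) is included at this height (perimeter 112.00 mm); the cone at (-1, 4) does not reach this height (z outside [15, 26]); the cube at (13.5, 11.5) does not reach this height (z outside [13, 19]); Taking the union: the 2 present regions are separate (no shared area or edge), so areas and boundary lengths simply add and each stays a separate island — boundary = 134.00 mm; the cylinder at (7.5, 12) is absent (z outside [15.5, 23]); Taking the union: only the result so far is present, so the union is just that shape — boundary = 134.00 mm. Overall, the cross-section has 2 separate islands. Total boundary length (outer) = 134.00 mm.

134.00 mm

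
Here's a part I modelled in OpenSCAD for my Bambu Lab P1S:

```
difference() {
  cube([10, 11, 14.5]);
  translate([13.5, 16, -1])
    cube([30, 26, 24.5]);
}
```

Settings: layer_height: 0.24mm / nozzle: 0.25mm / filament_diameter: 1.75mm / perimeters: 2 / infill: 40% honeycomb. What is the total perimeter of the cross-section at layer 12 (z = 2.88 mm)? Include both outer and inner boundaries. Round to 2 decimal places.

At z = 2.88 mm: the cube (footprint 10×11) is included at this height (perimeter 42.00 mm); the cube at (13.5, 16) (footprint 30×26) is included at this height (perimeter 112.00 mm); After the difference (first − rest): starting from the 10×11 cube, the 30×26 cube at (13.5, 16) misses the remaining region (no effect) — boundary = 42.00 mm. Overall, the cross-section is a single solid region. Total boundary length (outer) = 42.00 mm.

42.00 mm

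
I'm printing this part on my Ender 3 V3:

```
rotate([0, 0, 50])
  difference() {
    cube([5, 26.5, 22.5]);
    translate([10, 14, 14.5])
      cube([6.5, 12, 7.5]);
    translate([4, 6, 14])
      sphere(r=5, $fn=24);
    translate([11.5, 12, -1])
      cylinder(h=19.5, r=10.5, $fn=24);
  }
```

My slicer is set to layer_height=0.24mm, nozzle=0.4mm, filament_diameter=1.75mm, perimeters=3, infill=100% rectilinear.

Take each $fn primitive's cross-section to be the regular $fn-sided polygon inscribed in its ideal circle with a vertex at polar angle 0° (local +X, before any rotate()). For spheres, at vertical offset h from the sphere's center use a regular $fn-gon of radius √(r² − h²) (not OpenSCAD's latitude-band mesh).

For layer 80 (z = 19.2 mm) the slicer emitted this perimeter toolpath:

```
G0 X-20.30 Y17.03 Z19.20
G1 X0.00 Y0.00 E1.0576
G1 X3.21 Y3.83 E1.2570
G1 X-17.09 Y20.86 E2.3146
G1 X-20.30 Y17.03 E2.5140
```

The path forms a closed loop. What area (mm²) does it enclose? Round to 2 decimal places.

Apply the shoelace formula to the sequence of (X, Y) vertices; enclosed area = 132.42 mm².

132.42 mm²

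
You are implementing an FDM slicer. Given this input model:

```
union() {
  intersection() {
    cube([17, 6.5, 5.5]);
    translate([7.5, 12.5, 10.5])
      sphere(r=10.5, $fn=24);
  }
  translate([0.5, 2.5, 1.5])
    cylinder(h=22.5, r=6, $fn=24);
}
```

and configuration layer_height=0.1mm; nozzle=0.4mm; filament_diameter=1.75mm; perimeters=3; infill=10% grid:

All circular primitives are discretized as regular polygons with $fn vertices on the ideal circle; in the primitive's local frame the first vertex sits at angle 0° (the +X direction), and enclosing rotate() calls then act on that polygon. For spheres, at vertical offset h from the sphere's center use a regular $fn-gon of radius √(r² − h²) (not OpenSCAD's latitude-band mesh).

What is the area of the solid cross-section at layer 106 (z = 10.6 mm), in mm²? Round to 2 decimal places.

111.81 mm²

At z = 10.6 mm: the cube is absent (z outside [0, 5.5]); the sphere at (7.5, 12.5): section is a regular 24-gon, circumradius = √(r²−h²) = √(10.5²−0.1²) = 10.500 (area = (24/2)·10.500²·sin(360°/24) = 342.39 mm²); After intersecting: at least one operand is absent at this height, so nothing remains; the cylinder at (0.5, 2.5): section is a regular 24-gon, circumradius r=6 (area = (24/2)·6.000²·sin(360°/24) = 111.81 mm²); Taking the union: only the r=6 cylinder at (0.5, 2.5) is present, so the union is just that shape — area = 111.81 mm². Overall, the cross-section is a single solid region. Net area = 111.81 mm².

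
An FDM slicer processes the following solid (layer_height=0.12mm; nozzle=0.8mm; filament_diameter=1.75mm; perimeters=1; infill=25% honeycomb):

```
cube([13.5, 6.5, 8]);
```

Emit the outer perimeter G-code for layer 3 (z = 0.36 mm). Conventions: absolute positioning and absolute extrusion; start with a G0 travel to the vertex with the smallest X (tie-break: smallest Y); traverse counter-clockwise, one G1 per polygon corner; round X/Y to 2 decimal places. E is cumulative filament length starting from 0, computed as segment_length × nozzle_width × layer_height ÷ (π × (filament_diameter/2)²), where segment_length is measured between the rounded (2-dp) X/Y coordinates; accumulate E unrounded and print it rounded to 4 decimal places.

At z = 0.36 mm: the 13.5×6.5 cube contributes its full rectangle. The outline is a single polygon with 4 vertices. Extrusion per mm of travel: 0.8 × 0.12 / (π × 0.875²) = 0.039912. Accumulating E over each segment gives final E = 1.5965.

G0 X0.00 Y0.00 Z0.36
G1 X13.50 Y0.00 E0.5388
G1 X13.50 Y6.50 E0.7982
G1 X0.00 Y6.50 E1.3371
G1 X0.00 Y0.00 E1.5965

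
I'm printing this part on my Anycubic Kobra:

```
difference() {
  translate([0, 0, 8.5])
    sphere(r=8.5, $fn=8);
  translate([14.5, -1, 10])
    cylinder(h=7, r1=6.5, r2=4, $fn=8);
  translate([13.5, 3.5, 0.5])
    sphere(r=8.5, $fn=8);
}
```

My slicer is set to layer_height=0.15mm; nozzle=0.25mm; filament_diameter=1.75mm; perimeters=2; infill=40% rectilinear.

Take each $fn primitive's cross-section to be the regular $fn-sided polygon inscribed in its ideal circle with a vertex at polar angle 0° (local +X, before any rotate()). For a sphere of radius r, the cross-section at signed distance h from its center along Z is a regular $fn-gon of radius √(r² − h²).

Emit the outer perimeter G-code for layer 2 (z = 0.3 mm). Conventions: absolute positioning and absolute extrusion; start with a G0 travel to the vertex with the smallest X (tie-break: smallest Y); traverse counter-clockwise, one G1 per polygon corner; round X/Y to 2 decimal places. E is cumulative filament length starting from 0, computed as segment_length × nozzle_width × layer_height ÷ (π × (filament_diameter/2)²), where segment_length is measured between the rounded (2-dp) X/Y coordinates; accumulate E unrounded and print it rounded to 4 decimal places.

At z = 0.3 mm: the r=8.5 sphere contributes a regular 8-gon of circumradius √(8.5²−8.2²) = 2.238; the cone at (14.5, -1) does not reach this height (z outside [10, 17]); the r=8.5 sphere at (13.5, 3.5) slices to a regular 8-gon of circumradius 8.498 (√(r²−h²) with h=0.2 from center); Subtracting the remaining from the first: starting from the r=8.5 sphere, the r=8.5 sphere at (13.5, 3.5) misses the remaining region (no effect) — 1 connected region. The outline is a single polygon with 8 vertices. Extrusion per mm of travel: 0.25 × 0.15 / (π × 0.875²) = 0.015591. Accumulating E over each segment gives final E = 0.2136.

G0 X-2.24 Y0.00 Z0.30
G1 X-1.58 Y-1.58 E0.0267
G1 X0.00 Y-2.24 E0.0534
G1 X1.58 Y-1.58 E0.0801
G1 X2.24 Y0.00 E0.1068
G1 X1.58 Y1.58 E0.1335
G1 X0.00 Y2.24 E0.1602
G1 X-1.58 Y1.58 E0.1869
G1 X-2.24 Y0.00 E0.2136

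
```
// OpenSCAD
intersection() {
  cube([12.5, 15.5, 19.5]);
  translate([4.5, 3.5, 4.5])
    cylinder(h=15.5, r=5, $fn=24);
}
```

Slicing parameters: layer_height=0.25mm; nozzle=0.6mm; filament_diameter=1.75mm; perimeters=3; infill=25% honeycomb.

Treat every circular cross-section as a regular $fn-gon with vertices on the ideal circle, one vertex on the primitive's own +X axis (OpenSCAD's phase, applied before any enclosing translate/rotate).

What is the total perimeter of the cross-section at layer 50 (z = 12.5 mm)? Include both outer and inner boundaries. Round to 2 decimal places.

At z = 12.5 mm: the cube is present — its section is the full 12.5×15.5 rectangle (perimeter 56.00 mm); the r=5 cylinder at (4.5, 3.5) contributes a regular 24-gon of circumradius 5 (perimeter = 2·24·5.000·sin(180°/24) = 31.33 mm); Taking the intersection: the r=5 cylinder at (4.5, 3.5) partially overlaps the 12.5×15.5 cube; clipping to the common part keeps 69.15 mm² — boundary = 30.38 mm. Overall, the cross-section is a single solid region. Total boundary length (outer) = 30.38 mm.

30.38 mm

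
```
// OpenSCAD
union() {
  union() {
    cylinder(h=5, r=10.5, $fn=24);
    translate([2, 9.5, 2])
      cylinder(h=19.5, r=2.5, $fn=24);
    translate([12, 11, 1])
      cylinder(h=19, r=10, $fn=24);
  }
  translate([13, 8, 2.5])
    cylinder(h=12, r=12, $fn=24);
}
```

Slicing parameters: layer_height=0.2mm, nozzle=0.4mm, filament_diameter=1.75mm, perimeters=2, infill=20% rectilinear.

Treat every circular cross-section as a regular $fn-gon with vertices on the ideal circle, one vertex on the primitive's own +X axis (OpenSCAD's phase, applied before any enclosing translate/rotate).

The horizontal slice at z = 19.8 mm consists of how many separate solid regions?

1

At z = 19.8 mm: the cylinder is absent (z outside [0, 5]); the r=2.5 cylinder at (2, 9.5) contributes a regular 24-gon of circumradius 2.5; the r=10 cylinder at (12, 11) gives a regular 24-gon of circumradius 10 (constant along its height); Combining (union): the regions partially overlap (shared area 8.37 mm²), so overlapping operands fuse into one piece — 1 connected region; the cylinder at (13, 8) does not reach this height (z outside [2.5, 14.5]); Combining (union): only that combined region is present, so the union is just that shape — 1 connected region. The result has 1 disconnected region.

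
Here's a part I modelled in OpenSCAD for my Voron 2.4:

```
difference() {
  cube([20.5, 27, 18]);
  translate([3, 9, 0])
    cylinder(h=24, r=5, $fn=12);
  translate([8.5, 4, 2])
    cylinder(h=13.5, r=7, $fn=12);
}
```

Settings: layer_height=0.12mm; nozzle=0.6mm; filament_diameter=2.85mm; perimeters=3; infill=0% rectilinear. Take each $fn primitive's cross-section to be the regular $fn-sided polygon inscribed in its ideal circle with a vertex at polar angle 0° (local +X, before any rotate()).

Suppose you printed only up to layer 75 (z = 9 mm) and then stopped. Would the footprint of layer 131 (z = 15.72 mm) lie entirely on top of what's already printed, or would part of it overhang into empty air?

Compare the two slices. At z = 9: the cube is present — its section is the full 20.5×27 rectangle (area 553.50 mm²); the cylinder at (3, 9): section is a regular 12-gon, circumradius r=5 (area = (12/2)·5.000²·sin(360°/12) = 75.00 mm²); the cylinder at (8.5, 4): section is a regular 12-gon, circumradius r=7 (area = (12/2)·7.000²·sin(360°/12) = 147.00 mm²); Subtracting the remaining from the first: starting from the 20.5×27 cube (553.50 mm²), the r=5 cylinder at (3, 9) partially overlaps it — only the 64.91 mm² overlap (of its 75.00 mm²) is removed, clipping the outline; the r=7 cylinder at (8.5, 4) partially overlaps it — only the 98.71 mm² overlap (of its 147.00 mm²) is removed, clipping the outline — area = 389.88 mm². At z = 15.72: the cube (footprint 20.5×27) is included at this height (area 553.50 mm²); the r=5 cylinder at (3, 9) contributes a regular 12-gon of circumradius 5 (area = (12/2)·5.000²·sin(360°/12) = 75.00 mm²); the cylinder at (8.5, 4) is not intersected at this z (z outside [2, 15.5]); After the difference (first − rest): starting from the 20.5×27 cube (553.50 mm²), the r=5 cylinder at (3, 9) partially overlaps it — only the 64.91 mm² overlap (of its 75.00 mm²) is removed, clipping the outline — area = 488.59 mm². Checking containment: at z = 15.72 the cross-section extends beyond the z = 9 cross-section by about 98.71 mm².

part overhangs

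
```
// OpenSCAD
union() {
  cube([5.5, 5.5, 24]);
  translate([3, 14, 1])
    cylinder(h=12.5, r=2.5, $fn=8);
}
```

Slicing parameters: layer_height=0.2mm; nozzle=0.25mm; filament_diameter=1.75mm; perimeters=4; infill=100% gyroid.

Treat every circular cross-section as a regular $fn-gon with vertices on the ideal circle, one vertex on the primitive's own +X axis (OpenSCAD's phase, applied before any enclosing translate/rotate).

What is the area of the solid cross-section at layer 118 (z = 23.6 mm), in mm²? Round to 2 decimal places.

At z = 23.6 mm: the cube (footprint 5.5×5.5) is included at this height (area 30.25 mm²); the cylinder at (3, 14) does not reach this height (z outside [1, 13.5]); Taking the union: only the 5.5×5.5 cube is present, so the union is just that shape — area = 30.25 mm². Overall, the cross-section is a single solid region. Net area = 30.25 mm².

30.25 mm²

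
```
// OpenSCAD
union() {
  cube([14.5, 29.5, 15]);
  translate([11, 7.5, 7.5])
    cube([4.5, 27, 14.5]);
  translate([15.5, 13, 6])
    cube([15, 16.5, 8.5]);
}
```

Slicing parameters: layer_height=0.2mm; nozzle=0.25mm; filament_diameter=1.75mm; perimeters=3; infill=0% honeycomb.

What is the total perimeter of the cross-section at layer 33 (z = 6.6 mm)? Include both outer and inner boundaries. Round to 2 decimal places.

151.00 mm

At z = 6.6 mm: the cube (footprint 14.5×29.5) is included at this height (perimeter 88.00 mm); the cube at (11, 7.5) is absent (z outside [7.5, 22]); the cube at (15.5, 13) (footprint 15×16.5) is included at this height (perimeter 63.00 mm); Combining (union): the 2 present regions are separate (no shared area or edge), so areas and boundary lengths simply add and each stays a separate island — boundary = 151.00 mm. Overall, the cross-section has 2 separate islands. Total boundary length (outer) = 151.00 mm.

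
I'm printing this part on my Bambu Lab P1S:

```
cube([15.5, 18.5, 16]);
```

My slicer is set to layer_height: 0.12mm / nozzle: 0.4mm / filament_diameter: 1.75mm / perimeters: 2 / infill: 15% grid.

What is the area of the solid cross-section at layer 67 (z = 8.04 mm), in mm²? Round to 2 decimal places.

286.75 mm²

At z = 8.04 mm: the 15.5×18.5 cube contributes its full rectangle (area 286.75 mm²). Overall, the cross-section is a single solid region. Net area = 286.75 mm².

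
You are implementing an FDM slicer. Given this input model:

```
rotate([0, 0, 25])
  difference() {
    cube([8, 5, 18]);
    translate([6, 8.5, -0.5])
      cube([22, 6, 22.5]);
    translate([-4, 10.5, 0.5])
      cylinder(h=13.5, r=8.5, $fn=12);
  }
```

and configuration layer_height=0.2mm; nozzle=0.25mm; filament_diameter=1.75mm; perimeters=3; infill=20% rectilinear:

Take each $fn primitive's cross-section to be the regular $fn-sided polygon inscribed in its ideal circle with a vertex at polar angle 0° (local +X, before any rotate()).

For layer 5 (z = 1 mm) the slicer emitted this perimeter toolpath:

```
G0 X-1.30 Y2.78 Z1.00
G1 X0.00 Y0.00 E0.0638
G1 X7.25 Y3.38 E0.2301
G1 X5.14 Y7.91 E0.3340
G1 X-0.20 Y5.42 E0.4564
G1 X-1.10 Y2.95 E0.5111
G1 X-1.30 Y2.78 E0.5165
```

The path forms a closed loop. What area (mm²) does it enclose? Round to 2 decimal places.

Apply the shoelace formula to the sequence of (X, Y) vertices; enclosed area = 37.78 mm².

37.78 mm²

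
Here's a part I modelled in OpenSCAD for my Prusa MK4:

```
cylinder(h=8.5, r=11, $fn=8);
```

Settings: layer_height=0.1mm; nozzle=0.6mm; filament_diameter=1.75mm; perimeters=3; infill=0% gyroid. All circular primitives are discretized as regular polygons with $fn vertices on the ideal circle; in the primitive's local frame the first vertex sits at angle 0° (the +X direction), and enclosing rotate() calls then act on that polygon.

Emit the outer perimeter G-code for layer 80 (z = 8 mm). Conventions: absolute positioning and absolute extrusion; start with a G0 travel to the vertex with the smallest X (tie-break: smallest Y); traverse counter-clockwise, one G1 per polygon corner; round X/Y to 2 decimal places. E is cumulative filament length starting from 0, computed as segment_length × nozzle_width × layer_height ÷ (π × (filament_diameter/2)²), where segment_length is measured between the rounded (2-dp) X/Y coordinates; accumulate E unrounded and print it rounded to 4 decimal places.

At z = 8 mm: the r=11 cylinder gives a regular 8-gon of circumradius 11 (constant along its height). The outline is a single polygon with 8 vertices. Extrusion per mm of travel: 0.6 × 0.1 / (π × 0.875²) = 0.024945. Accumulating E over each segment gives final E = 1.6803.

G0 X-11.00 Y0.00 Z8.00
G1 X-7.78 Y-7.78 E0.2100
G1 X0.00 Y-11.00 E0.4201
G1 X7.78 Y-7.78 E0.6301
G1 X11.00 Y0.00 E0.8402
G1 X7.78 Y7.78 E1.0502
G1 X0.00 Y11.00 E1.2602
G1 X-7.78 Y7.78 E1.4703
G1 X-11.00 Y0.00 E1.6803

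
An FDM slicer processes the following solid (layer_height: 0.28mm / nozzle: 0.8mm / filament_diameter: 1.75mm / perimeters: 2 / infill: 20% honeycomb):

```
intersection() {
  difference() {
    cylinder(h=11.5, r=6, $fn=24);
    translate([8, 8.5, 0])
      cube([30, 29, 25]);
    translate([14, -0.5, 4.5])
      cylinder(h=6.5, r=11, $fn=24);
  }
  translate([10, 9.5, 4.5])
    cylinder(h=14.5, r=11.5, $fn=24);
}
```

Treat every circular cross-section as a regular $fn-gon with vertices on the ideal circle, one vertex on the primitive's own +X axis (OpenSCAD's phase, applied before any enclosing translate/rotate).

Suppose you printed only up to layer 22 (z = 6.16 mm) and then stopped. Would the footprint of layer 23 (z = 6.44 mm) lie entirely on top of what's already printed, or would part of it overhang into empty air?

Compare the two slices. At z = 6.16: the cylinder: section is a regular 24-gon, circumradius r=6 (area = (24/2)·6.000²·sin(360°/24) = 111.81 mm²); the 30×29 cube at (8, 8.5) contributes its full rectangle (area 870.00 mm²); the r=11 cylinder at (14, -0.5) gives a regular 24-gon of circumradius 11 (constant along its height) (area = (24/2)·11.000²·sin(360°/24) = 375.81 mm²); Subtracting the remaining from the first: starting from the r=6 cylinder (111.81 mm²), the 30×29 cube at (8, 8.5) misses the remaining region (no effect); the r=11 cylinder at (14, -0.5) partially overlaps it — only the 17.55 mm² overlap (of its 375.81 mm²) is removed, clipping the outline — area = 94.26 mm²; the cylinder at (10, 9.5): section is a regular 24-gon, circumradius r=11.5 (area = (24/2)·11.500²·sin(360°/24) = 410.75 mm²); After intersecting: the r=11.5 cylinder at (10, 9.5) partially overlaps the result so far; clipping to the common part keeps 14.65 mm² — area = 14.65 mm². At z = 6.44: the r=6 cylinder contributes a regular 24-gon of circumradius 6 (area = (24/2)·6.000²·sin(360°/24) = 111.81 mm²); the 30×29 cube at (8, 8.5) contributes its full rectangle (area 870.00 mm²); the r=11 cylinder at (14, -0.5) contributes a regular 24-gon of circumradius 11 (area = (24/2)·11.000²·sin(360°/24) = 375.81 mm²); Subtracting the remaining from the first: starting from the r=6 cylinder (111.81 mm²), the 30×29 cube at (8, 8.5) misses the remaining region (no effect); the r=11 cylinder at (14, -0.5) partially overlaps it — only the 17.55 mm² overlap (of its 375.81 mm²) is removed, clipping the outline — area = 94.26 mm²; the r=11.5 cylinder at (10, 9.5) gives a regular 24-gon of circumradius 11.5 (constant along its height) (area = (24/2)·11.500²·sin(360°/24) = 410.75 mm²); Taking the intersection: the r=11.5 cylinder at (10, 9.5) partially overlaps the result so far; clipping to the common part keeps 14.65 mm² — area = 14.65 mm². Checking containment: the cross-section at z = 6.44 is a subset of the cross-section at z = 6.16.

entirely on top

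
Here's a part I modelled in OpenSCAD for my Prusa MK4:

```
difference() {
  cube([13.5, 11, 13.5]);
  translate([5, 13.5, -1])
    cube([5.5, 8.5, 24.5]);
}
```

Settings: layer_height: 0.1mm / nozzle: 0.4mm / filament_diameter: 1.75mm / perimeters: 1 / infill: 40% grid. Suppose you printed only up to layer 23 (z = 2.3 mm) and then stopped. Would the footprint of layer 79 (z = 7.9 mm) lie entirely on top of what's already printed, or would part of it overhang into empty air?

Compare the two slices. At z = 2.3: the cube (footprint 13.5×11) is included at this height (area 148.50 mm²); the cube at (5, 13.5) is present — its section is the full 5.5×8.5 rectangle (area 46.75 mm²); Taking the first minus the rest: starting from the 13.5×11 cube (148.50 mm²), the 5.5×8.5 cube at (5, 13.5) misses the remaining region (no effect) — area = 148.50 mm². At z = 7.9: the cube (footprint 13.5×11) is included at this height (area 148.50 mm²); the cube at (5, 13.5) (footprint 5.5×8.5) is included at this height (area 46.75 mm²); After the difference (first − rest): starting from the 13.5×11 cube (148.50 mm²), the 5.5×8.5 cube at (5, 13.5) misses the remaining region (no effect) — area = 148.50 mm². Checking containment: the cross-section at z = 7.9 is a subset of the cross-section at z = 2.3.

entirely on top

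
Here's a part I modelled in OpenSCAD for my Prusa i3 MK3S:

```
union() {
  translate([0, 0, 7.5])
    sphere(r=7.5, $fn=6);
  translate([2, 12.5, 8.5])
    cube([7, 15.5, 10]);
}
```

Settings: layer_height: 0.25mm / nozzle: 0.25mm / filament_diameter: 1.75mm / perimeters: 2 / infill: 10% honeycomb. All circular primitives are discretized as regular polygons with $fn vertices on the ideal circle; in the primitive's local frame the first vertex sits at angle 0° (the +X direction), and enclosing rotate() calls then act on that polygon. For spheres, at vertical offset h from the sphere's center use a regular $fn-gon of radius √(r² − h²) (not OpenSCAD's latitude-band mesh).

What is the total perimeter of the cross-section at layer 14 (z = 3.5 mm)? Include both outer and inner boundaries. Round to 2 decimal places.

38.07 mm

At z = 3.5 mm: the r=7.5 sphere slices to a regular 6-gon of circumradius 6.344 (√(r²−h²) with h=4 from center) (perimeter = 2·6·6.344·sin(180°/6) = 38.07 mm); the cube at (2, 12.5) is not intersected at this z (z outside [8.5, 18.5]); Combining (union): only the r=7.5 sphere is present, so the union is just that shape — boundary = 38.07 mm. Overall, the cross-section is a single solid region. Total boundary length (outer) = 38.07 mm.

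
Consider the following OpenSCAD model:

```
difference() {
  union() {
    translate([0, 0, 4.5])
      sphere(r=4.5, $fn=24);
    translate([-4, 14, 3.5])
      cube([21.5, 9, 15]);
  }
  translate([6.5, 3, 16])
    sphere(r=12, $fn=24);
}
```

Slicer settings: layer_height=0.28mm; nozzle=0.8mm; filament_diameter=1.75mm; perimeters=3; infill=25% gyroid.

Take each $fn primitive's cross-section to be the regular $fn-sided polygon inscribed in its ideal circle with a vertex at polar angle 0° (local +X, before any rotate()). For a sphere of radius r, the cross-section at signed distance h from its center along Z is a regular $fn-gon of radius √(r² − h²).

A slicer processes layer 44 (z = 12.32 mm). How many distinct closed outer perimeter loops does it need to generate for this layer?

At z = 12.32 mm: the sphere does not reach this height (|z−center|=7.820 > r=4.5); the cube at (-4, 14) is present — its section is the full 21.5×9 rectangle; Taking the union: only the 21.5×9 cube at (-4, 14) is present, so the union is just that shape — 1 connected region; the r=12 sphere at (6.5, 3) slices to a regular 24-gon of circumradius 11.422 (√(r²−h²) with h=3.68 from center); Taking the first minus the rest: starting from the result so far, the r=12 sphere at (6.5, 3) partially overlaps it — only the 1.35 mm² overlap (of its 405.18 mm²) is removed, clipping the outline — 1 connected region. The result has 1 disconnected region.

1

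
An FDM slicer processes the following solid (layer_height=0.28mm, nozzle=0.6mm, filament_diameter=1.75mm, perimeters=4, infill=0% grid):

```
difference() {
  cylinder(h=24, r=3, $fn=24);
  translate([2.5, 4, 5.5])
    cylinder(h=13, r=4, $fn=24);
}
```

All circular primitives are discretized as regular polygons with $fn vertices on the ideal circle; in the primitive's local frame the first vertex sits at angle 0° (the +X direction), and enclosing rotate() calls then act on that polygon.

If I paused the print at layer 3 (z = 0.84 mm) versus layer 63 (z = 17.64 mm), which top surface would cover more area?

layer 3 (z = 0.84 mm)

Layer 3 (z = 0.84): the cylinder: section is a regular 24-gon, circumradius r=3 (area = (24/2)·3.000²·sin(360°/24) = 27.95 mm²); the cylinder at (2.5, 4) does not reach this height (z outside [5.5, 18.5]); Subtracting the remaining from the first: none of the subtracted shapes is present at this height, so the r=3 cylinder is unchanged — area = 27.95 mm². So its area = 27.95 mm². Layer 63 (z = 17.64): the r=3 cylinder gives a regular 24-gon of circumradius 3 (constant along its height) (area = (24/2)·3.000²·sin(360°/24) = 27.95 mm²); the r=4 cylinder at (2.5, 4) gives a regular 24-gon of circumradius 4 (constant along its height) (area = (24/2)·4.000²·sin(360°/24) = 49.69 mm²); After the difference (first − rest): starting from the r=3 cylinder (27.95 mm²), the r=4 cylinder at (2.5, 4) partially overlaps it — only the 7.81 mm² overlap (of its 49.69 mm²) is removed, clipping the outline — area = 20.15 mm². So its area = 20.15 mm². Layer 3 is larger (27.95 vs 20.15 mm²).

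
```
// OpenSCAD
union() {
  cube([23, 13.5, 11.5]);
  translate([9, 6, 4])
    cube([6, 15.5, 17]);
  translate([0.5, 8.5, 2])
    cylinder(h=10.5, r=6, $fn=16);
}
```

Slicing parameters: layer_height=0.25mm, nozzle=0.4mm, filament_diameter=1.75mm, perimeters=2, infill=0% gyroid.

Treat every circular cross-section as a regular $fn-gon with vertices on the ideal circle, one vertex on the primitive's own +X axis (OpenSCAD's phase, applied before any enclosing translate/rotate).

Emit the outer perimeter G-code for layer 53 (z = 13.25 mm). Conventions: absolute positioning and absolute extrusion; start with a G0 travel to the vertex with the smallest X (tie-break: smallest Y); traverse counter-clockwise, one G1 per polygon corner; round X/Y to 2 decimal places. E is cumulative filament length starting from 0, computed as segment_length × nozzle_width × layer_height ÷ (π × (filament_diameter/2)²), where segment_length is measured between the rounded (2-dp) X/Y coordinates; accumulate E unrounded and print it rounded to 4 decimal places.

At z = 13.25 mm: the cube does not reach this height (z outside [0, 11.5]); the 6×15.5 cube at (9, 6) contributes its full rectangle; the cylinder at (0.5, 8.5) does not reach this height (z outside [2, 12.5]); Combining (union): only the 6×15.5 cube at (9, 6) is present, so the union is just that shape — 1 connected region. The outline is a single polygon with 4 vertices. Extrusion per mm of travel: 0.4 × 0.25 / (π × 0.875²) = 0.041575. Accumulating E over each segment gives final E = 1.7877.

G0 X9.00 Y6.00 Z13.25
G1 X15.00 Y6.00 E0.2495
G1 X15.00 Y21.50 E0.8939
G1 X9.00 Y21.50 E1.1433
G1 X9.00 Y6.00 E1.7877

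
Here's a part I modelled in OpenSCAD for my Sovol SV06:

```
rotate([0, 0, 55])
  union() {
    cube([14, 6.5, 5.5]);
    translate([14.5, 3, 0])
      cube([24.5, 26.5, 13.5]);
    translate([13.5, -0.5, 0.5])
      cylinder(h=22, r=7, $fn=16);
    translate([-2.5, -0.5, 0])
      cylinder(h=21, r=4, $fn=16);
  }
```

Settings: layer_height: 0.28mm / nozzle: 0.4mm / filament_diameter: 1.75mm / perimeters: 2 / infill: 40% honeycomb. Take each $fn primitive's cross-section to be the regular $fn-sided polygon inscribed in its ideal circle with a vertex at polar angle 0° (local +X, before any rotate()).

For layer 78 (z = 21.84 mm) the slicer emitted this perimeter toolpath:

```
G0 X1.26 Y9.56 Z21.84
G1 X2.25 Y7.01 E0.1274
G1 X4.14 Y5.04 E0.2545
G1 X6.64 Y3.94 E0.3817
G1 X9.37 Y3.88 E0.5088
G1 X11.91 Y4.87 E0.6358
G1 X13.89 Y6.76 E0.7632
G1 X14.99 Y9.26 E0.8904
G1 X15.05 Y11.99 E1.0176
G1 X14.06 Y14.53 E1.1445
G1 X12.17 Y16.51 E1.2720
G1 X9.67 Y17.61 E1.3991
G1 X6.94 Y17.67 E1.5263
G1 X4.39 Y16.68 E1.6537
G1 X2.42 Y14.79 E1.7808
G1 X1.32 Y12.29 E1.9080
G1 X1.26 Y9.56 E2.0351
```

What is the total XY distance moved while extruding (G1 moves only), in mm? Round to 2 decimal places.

Sum the Euclidean lengths of each G1 segment: total = 43.71 mm.

43.71 mm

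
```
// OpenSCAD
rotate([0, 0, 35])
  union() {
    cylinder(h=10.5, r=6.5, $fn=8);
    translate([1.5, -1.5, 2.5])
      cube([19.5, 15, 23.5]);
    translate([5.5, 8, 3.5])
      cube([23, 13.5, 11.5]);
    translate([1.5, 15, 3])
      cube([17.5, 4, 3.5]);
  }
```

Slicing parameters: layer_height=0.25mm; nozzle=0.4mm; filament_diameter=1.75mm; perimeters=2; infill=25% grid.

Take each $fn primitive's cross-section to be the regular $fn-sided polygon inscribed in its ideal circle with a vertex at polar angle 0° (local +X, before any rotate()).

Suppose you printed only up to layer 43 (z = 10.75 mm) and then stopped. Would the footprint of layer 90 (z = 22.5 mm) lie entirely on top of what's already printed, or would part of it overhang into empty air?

Compare the two slices. At z = 10.75: the cylinder is not intersected at this z (z outside [0, 10.5]); the 19.5×15 cube at (1.5, -1.5) contributes its full rectangle (area 292.50 mm²); the cube at (5.5, 8) is present — its section is the full 23×13.5 rectangle (area 310.50 mm²); the cube at (1.5, 15) is not intersected at this z (z outside [3, 6.5]); Combining (union): the regions partially overlap — summed areas 603.00 mm² minus the doubly-counted overlap 85.25 mm² gives 517.75 mm² — area = 517.75 mm²; (whole slice rotated 35° about Z — lengths, areas and connectivity unchanged). At z = 22.5: the cylinder is absent (z outside [0, 10.5]); the cube at (1.5, -1.5) (footprint 19.5×15) is included at this height (area 292.50 mm²); the cube at (5.5, 8) is not intersected at this z (z outside [3.5, 15]); the cube at (1.5, 15) does not reach this height (z outside [3, 6.5]); Combining (union): only the 19.5×15 cube at (1.5, -1.5) is present, so the union is just that shape — area = 292.50 mm²; (whole slice rotated 35° about Z — lengths, areas and connectivity unchanged). Checking containment: the cross-section at z = 22.5 is a subset of the cross-section at z = 10.75.

entirely on top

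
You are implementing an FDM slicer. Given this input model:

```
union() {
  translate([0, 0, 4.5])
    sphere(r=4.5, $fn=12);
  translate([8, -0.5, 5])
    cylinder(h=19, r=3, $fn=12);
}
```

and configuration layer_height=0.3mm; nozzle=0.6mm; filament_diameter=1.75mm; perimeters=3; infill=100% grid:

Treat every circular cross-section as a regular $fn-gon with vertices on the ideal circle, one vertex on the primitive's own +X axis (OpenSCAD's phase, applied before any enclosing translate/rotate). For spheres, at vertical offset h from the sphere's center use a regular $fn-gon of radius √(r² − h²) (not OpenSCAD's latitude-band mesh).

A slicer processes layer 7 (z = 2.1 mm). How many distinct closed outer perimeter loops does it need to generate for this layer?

1

At z = 2.1 mm: the sphere: section is a regular 12-gon, circumradius = √(r²−h²) = √(4.5²−2.4²) = 3.807; the cylinder at (8, -0.5) does not reach this height (z outside [5, 24]); Combining (union): only the r=4.5 sphere is present, so the union is just that shape — 1 connected region. The result has 1 disconnected region.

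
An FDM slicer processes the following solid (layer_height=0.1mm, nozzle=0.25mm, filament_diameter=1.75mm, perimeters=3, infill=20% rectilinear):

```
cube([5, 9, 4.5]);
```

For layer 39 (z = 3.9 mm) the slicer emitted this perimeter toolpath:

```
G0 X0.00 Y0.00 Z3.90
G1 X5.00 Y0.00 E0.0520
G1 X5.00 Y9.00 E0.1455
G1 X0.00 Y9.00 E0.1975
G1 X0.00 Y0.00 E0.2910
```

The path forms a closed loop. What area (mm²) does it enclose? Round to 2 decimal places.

45.00 mm²

Apply the shoelace formula to the sequence of (X, Y) vertices; enclosed area = 45.00 mm².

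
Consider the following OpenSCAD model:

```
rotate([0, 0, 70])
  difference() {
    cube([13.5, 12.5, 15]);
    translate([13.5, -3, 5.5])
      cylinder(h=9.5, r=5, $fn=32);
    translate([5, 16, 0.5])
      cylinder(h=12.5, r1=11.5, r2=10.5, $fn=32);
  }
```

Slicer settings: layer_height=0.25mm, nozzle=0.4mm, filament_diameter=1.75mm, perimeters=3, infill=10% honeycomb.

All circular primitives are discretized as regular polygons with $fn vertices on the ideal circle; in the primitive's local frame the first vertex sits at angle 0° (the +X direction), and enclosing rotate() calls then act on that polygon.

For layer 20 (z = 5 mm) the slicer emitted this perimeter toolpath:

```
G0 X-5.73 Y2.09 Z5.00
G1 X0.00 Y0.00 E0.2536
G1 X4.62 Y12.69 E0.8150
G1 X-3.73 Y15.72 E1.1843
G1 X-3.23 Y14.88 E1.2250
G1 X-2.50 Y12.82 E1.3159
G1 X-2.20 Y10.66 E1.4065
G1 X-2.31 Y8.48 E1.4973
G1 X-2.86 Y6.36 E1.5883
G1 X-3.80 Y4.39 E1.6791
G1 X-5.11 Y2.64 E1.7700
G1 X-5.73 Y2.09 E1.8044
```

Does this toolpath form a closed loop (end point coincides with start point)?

yes

Start point (G0): (-5.73, 2.09). End point (last G1): the path returns to the start — closed.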